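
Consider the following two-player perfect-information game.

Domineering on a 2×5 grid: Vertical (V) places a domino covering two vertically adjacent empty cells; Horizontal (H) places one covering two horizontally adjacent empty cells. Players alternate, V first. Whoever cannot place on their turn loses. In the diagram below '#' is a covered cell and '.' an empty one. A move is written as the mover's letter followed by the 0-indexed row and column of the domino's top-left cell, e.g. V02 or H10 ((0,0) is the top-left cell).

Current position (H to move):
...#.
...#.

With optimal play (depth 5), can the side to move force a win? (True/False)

ply 1, H at ...#./...#. | H00=-1→##.#./...#.*; H01=-1→.###./...#.; H10=-1→...#./##.#.; H11=-1→...#./.###.
ply 2, V at ##.#./...#. | V02=+1→####./..##.*; V04=-1→##.##/...##
ply 3, H at ####./..##. | H10=-1→####./####.*
ply 4, V at ####./####. | V04=+1→#####/#####*
ply 5: #####/##### is terminal -1 (H); from ...#./...#. depth 5

H winning at [...#./...#.]: False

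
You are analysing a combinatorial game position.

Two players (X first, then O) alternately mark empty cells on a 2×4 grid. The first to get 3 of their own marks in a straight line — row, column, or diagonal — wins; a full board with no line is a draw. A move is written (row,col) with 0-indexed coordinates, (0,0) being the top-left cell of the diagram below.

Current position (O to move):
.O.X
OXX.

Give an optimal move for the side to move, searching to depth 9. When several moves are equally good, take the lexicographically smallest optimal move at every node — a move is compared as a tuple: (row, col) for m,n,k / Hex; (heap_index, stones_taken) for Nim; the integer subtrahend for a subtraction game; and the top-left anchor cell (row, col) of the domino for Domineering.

O's best at [.O.X/OXX.]: (1,3)

ply 1, O at .O.X/OXX. | (0,0)=-1→OO.X/OXX.; (0,2)=-1→.OOX/OXX.; (1,3)=+0→.O.X/OXXO*
ply 2, X at .O.X/OXXO | (0,0)=+0→XO.X/OXXO*; (0,2)=+0→.OXX/OXXO
ply 3, O at XO.X/OXXO | (0,2)=+0→XOOX/OXXO*
ply 4: XOOX/OXXO is terminal +0 (X); from .O.X/OXX. depth 9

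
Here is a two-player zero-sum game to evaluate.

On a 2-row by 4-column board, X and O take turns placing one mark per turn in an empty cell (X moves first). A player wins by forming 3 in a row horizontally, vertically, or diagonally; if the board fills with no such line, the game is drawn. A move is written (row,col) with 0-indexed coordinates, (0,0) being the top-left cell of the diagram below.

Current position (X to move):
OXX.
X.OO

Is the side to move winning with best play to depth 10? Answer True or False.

ply 1, X at OXX./X.OO | (0,3)=+1→OXXX/X.OO*; (1,1)=+0→OXX./XXOO
ply 2: OXXX/X.OO is terminal -1 (O); from OXX./X.OO depth 10

X winning at [OXX./X.OO]: True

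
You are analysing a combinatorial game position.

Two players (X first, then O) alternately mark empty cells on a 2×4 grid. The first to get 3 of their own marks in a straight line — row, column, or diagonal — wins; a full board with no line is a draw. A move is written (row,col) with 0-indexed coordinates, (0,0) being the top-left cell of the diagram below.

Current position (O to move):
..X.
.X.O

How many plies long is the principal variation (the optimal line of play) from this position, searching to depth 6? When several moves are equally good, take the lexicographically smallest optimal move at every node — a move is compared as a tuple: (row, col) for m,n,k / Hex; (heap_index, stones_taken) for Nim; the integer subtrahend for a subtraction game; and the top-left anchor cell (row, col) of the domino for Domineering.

[..X./.X.O] O move#1: (0,0):+0/O.X./.X.O*, (0,1):+0/.OX./.X.O, (0,3):+0/..XO/.X.O, (1,0):-1/..X./OX.O, (1,2):-1/..X./.XOO
[O.X./.X.O] X move#2: (0,1):+0/OXX./.X.O*, (0,3):+0/O.XX/.X.O, (1,0):+0/O.X./XX.O, (1,2):+0/O.X./.XXO
[OXX./.X.O] O move#3: (0,3):+0/OXXO/.X.O*, (1,0):-1/OXX./OX.O, (1,2):-1/OXX./.XOO
[OXXO/.X.O] X move#4: (1,0):+0/OXXO/XX.O*, (1,2):+0/OXXO/.XXO
[OXXO/XX.O] O move#5: (1,2):+0/OXXO/XXOO*
[OXXO/XXOO] end (terminal +0, X#6); searched ..X./.X.O to 6

PV length from [..X./.X.O]: 5 plies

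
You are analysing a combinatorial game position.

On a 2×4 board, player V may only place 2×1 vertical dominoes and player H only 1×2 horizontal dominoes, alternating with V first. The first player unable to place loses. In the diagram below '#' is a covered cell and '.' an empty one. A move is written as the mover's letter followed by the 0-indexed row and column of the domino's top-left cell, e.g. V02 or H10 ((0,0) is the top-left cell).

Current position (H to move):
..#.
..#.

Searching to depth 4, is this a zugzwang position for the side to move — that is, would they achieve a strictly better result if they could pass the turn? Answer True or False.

zugzwang(..#./..#., H) = False

p1 H@[..#./..#.]: H00[###./..#.]+1* H10[..#./###.]+1
p2 V@[###./..#.]: V03[####/..##]-1*
p3 H@[####/..##]: H10[####/####]+1*
p4 V@[####/####] terminal -1; root [..#./..#.] d4
suppose H passes — search the same position with V to move:
pass> p1 V@[..#./..#.]: V00[#.#./#.#.]+1* V01[.##./.##.]+1 V03[..##/..##]-1
pass> p2 H@[#.#./#.#.] terminal -1; root [..#./..#.] d4
for H: play +1, pass -1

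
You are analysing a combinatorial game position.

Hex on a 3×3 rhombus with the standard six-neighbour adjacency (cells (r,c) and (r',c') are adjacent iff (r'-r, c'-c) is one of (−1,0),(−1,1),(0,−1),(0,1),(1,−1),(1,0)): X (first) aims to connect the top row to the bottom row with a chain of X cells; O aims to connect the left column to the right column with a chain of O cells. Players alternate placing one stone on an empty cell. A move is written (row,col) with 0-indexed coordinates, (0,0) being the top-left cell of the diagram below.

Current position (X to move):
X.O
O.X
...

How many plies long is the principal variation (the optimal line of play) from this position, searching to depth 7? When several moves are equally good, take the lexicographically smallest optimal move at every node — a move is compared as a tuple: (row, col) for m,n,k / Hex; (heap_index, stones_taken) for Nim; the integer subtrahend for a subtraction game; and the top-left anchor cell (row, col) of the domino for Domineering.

PV length from [X.O/O.X/...]: 2 plies

ply 1, X at X.O/O.X/... | (0,1)=-1→XXO/O.X/...*; (1,1)=-1→X.O/OXX/...; (2,0)=-1→X.O/O.X/X..; (2,1)=-1→X.O/O.X/.X.; (2,2)=-1→X.O/O.X/..X
ply 2, O at XXO/O.X/... | (1,1)=+1→XXO/OOX/...*; (2,0)=-1→XXO/O.X/O..; (2,1)=-1→XXO/O.X/.O.; (2,2)=-1→XXO/O.X/..O
ply 3: XXO/OOX/... is terminal -1 (X); from X.O/O.X/... depth 7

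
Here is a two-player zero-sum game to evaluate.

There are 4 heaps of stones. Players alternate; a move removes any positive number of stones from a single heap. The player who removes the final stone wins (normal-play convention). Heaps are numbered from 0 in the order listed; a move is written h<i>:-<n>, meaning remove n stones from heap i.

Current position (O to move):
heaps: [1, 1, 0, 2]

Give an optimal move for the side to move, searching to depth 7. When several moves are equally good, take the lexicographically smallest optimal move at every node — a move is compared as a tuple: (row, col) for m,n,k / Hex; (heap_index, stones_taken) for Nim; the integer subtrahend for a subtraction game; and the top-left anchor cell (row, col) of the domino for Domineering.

O's best at [(1,1,0,2)]: h3:-2

ply 1, O at (1,1,0,2) | h0:-1=-1→(0,1,0,2); h1:-1=-1→(1,0,0,2); h3:-1=-1→(1,1,0,1); h3:-2=+1→(1,1,0,0)*
ply 2, X at (1,1,0,0) | h0:-1=-1→(0,1,0,0)*; h1:-1=-1→(1,0,0,0)
ply 3, O at (0,1,0,0) | h1:-1=+1→(0,0,0,0)*
ply 4: (0,0,0,0) is terminal -1 (X); from (1,1,0,2) depth 7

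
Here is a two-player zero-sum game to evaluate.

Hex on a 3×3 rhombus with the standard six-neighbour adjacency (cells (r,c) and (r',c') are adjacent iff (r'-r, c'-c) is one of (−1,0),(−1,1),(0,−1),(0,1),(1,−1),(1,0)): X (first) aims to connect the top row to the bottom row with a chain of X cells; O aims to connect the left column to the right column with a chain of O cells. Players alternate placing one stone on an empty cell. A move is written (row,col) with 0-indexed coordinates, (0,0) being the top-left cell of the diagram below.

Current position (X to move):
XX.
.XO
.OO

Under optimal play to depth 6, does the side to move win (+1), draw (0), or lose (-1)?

value(XX./.XO/.OO, X) = +1

[XX./.XO/.OO] X move#1: (0,2):-1/XXX/.XO/.OO, (1,0):-1/XX./XXO/.OO, (2,0):+1/XX./.XO/XOO*
[XX./.XO/XOO] end (terminal -1, O#2); searched XX./.XO/.OO to 6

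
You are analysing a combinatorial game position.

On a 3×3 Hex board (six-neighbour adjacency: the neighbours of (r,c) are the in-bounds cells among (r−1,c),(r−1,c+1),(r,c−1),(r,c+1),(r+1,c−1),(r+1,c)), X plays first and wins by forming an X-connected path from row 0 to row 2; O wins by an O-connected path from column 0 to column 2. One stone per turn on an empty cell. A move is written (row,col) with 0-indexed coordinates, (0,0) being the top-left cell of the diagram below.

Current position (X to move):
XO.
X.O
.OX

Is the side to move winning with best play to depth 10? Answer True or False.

X winning at [XO./X.O/.OX]: True

ply 1, X at XO./X.O/.OX | (0,2)=-1→XOX/X.O/.OX; (1,1)=-1→XO./XXO/.OX; (2,0)=+1→XO./X.O/XOX*
ply 2: XO./X.O/XOX is terminal -1 (O); from XO./X.O/.OX depth 10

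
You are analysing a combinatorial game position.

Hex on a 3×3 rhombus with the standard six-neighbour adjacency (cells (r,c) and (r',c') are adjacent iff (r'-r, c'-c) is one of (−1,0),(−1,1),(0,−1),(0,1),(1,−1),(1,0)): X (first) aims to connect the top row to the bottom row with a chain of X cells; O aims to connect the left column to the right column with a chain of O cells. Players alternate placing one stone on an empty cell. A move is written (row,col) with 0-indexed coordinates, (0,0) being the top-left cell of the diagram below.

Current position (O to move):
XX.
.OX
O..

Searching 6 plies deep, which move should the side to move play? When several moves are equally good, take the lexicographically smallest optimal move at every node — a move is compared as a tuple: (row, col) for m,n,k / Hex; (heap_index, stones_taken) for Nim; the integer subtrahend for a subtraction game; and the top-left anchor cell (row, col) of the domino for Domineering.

O's best at [XX./.OX/O..]: (0,2)

p1 O@[XX./.OX/O..]: (0,2)[XXO/.OX/O..]+1* (1,0)[XX./OOX/O..]-1 (2,1)[XX./.OX/OO.]+1 (2,2)[XX./.OX/O.O]+1
p2 X@[XXO/.OX/O..] terminal -1; root [XX./.OX/O..] d6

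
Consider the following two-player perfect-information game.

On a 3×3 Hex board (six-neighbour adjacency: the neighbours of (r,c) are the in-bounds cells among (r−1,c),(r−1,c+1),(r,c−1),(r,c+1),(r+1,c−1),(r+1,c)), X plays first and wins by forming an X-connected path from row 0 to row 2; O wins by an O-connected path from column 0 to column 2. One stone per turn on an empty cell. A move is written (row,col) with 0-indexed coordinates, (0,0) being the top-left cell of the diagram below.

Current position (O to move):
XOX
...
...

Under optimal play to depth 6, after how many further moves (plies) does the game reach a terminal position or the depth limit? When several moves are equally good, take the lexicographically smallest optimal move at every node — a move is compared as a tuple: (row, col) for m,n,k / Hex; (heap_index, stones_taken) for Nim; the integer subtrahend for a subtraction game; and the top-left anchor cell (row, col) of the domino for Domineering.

PV length from [XOX/.../...]: 4 plies

[XOX/.../...] O move#1: (1,0):-1/XOX/O../...*, (1,1):-1/XOX/.O./..., (1,2):-1/XOX/..O/..., (2,0):-1/XOX/.../O.., (2,1):-1/XOX/.../.O., (2,2):-1/XOX/.../..O
[XOX/O../...] X move#2: (1,1):+1/XOX/OX./...*, (1,2):+1/XOX/O.X/..., (2,0):+1/XOX/O../X.., (2,1):+1/XOX/O../.X., (2,2):+1/XOX/O../..X
[XOX/OX./...] O move#3: (1,2):-1/XOX/OXO/...*, (2,0):-1/XOX/OX./O.., (2,1):-1/XOX/OX./.O., (2,2):-1/XOX/OX./..O
[XOX/OXO/...] X move#4: (2,0):+1/XOX/OXO/X..*, (2,1):+1/XOX/OXO/.X., (2,2):+1/XOX/OXO/..X
[XOX/OXO/X..] end (terminal -1, O#5); searched XOX/.../... to 6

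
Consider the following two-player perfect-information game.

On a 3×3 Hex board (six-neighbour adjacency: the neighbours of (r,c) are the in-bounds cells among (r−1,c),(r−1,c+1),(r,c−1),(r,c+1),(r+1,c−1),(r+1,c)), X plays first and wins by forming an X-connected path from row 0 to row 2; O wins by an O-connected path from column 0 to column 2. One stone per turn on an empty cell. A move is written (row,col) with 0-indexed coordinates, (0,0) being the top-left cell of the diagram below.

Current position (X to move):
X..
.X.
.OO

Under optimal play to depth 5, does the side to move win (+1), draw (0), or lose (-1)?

value(X../.X./.OO, X) = +1

p1 X@[X../.X./.OO]: (0,1)[XX./.X./.OO]-1 (0,2)[X.X/.X./.OO]-1 (1,0)[X../XX./.OO]-1 (1,2)[X../.XX/.OO]-1 (2,0)[X../.X./XOO]+1*
p2 O@[X../.X./XOO]: (0,1)[XO./.X./XOO]-1* (0,2)[X.O/.X./XOO]-1 (1,0)[X../OX./XOO]-1 (1,2)[X../.XO/XOO]-1
p3 X@[XO./.X./XOO]: (0,2)[XOX/.X./XOO]+1* (1,0)[XO./XX./XOO]+1 (1,2)[XO./.XX/XOO]+1
p4 O@[XOX/.X./XOO] terminal -1; root [X../.X./.OO] d5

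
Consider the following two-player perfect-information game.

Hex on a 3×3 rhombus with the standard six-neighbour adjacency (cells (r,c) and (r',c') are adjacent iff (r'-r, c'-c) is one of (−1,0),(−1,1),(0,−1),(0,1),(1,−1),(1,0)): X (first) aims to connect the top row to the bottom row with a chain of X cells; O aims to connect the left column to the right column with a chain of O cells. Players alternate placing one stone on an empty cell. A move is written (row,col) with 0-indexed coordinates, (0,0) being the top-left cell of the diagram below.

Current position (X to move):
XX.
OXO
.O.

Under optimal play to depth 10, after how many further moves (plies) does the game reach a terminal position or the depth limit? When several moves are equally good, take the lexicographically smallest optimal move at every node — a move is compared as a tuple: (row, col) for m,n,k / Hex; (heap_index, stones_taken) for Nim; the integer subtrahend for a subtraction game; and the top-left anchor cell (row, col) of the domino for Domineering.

p1 X@[XX./OXO/.O.]: (0,2)[XXX/OXO/.O.]-1 (2,0)[XX./OXO/XO.]+1* (2,2)[XX./OXO/.OX]-1
p2 O@[XX./OXO/XO.] terminal -1; root [XX./OXO/.O.] d10

PV length from [XX./OXO/.O.]: 1 ply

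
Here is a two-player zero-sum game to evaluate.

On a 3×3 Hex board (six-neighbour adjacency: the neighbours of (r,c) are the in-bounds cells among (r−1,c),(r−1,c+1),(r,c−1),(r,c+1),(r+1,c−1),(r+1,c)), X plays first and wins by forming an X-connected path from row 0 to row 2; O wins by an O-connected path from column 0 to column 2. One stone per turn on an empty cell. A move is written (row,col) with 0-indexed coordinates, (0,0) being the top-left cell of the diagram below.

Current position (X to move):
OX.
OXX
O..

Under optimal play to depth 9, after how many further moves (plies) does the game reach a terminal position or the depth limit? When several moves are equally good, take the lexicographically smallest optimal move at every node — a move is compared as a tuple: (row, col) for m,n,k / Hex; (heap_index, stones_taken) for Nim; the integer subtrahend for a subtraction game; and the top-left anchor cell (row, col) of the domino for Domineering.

p1 X@[OX./OXX/O..]: (0,2)[OXX/OXX/O..]+1* (2,1)[OX./OXX/OX.]+1 (2,2)[OX./OXX/O.X]+1
p2 O@[OXX/OXX/O..]: (2,1)[OXX/OXX/OO.]-1* (2,2)[OXX/OXX/O.O]-1
p3 X@[OXX/OXX/OO.]: (2,2)[OXX/OXX/OOX]+1*
p4 O@[OXX/OXX/OOX] terminal -1; root [OX./OXX/O..] d9

PV length from [OX./OXX/O..]: 3 plies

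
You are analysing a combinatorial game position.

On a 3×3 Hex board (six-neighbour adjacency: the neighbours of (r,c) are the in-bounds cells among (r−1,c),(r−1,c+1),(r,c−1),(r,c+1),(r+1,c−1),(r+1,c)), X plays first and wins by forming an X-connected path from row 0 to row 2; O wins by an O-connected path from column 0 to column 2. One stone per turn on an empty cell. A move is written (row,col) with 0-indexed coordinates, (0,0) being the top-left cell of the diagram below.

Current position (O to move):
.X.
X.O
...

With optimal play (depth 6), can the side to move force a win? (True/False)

O winning at [.X./X.O/...]: True

p1 O@[.X./X.O/...]: (0,0)[OX./X.O/...]-1 (0,2)[.XO/X.O/...]-1 (1,1)[.X./XOO/...]-1 (2,0)[.X./X.O/O..]+1* (2,1)[.X./X.O/.O.]-1 (2,2)[.X./X.O/..O]-1
p2 X@[.X./X.O/O..]: (0,0)[XX./X.O/O..]-1* (0,2)[.XX/X.O/O..]-1 (1,1)[.X./XXO/O..]-1 (2,1)[.X./X.O/OX.]-1 (2,2)[.X./X.O/O.X]-1
p3 O@[XX./X.O/O..]: (0,2)[XXO/X.O/O..]+1* (1,1)[XX./XOO/O..]+1 (2,1)[XX./X.O/OO.]+1 (2,2)[XX./X.O/O.O]+1
p4 X@[XXO/X.O/O..]: (1,1)[XXO/XXO/O..]-1* (2,1)[XXO/X.O/OX.]-1 (2,2)[XXO/X.O/O.X]-1
p5 O@[XXO/XXO/O..]: (2,1)[XXO/XXO/OO.]+1* (2,2)[XXO/XXO/O.O]-1
p6 X@[XXO/XXO/OO.] terminal -1; root [.X./X.O/...] d6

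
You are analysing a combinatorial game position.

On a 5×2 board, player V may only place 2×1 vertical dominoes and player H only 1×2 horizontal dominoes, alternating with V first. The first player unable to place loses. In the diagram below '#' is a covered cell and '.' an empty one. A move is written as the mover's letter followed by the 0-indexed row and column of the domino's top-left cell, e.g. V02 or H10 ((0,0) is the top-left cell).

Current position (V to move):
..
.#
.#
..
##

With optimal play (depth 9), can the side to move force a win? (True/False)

V winning at [../.#/.#/../##]: False

p1 V@[../.#/.#/../##]: V00[#./##/.#/../##]-1* V10[../##/##/../##]-1 V20[../.#/##/#./##]-1
p2 H@[#./##/.#/../##]: H30[#./##/.#/##/##]+1*
p3 V@[#./##/.#/##/##] terminal -1; root [../.#/.#/../##] d9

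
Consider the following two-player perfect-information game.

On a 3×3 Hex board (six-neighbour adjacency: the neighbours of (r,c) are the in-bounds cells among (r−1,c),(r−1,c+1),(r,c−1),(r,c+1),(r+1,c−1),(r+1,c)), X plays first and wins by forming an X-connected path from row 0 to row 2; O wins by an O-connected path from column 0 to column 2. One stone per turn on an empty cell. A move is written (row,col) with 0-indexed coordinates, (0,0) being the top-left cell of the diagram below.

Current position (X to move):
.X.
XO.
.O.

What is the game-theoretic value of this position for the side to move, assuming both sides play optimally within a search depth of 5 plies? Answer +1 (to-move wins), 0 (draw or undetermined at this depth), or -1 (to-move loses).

[.X./XO./.O.] X move#1: (0,0):-1/XX./XO./.O., (0,2):-1/.XX/XO./.O., (1,2):-1/.X./XOX/.O., (2,0):+1/.X./XO./XO.*, (2,2):-1/.X./XO./.OX
[.X./XO./XO.] end (terminal -1, O#2); searched .X./XO./.O. to 5

value(.X./XO./.O., X) = +1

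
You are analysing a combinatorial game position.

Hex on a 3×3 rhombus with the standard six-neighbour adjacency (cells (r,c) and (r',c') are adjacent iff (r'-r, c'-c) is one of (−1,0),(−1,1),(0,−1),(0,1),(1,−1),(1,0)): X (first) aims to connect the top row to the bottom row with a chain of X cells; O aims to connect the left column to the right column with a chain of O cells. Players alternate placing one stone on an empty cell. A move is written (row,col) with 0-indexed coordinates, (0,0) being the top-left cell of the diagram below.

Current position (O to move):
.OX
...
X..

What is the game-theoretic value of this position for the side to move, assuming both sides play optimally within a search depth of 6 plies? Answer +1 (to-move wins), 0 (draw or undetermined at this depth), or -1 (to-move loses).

[.OX/.../X..] O move#1: (0,0):-1/OOX/.../X..*, (1,0):-1/.OX/O../X.., (1,1):-1/.OX/.O./X.., (1,2):-1/.OX/..O/X.., (2,1):-1/.OX/.../XO., (2,2):-1/.OX/.../X.O
[OOX/.../X..] X move#2: (1,0):+1/OOX/X../X..*, (1,1):+1/OOX/.X./X.., (1,2):+1/OOX/..X/X.., (2,1):+1/OOX/.../XX., (2,2):+1/OOX/.../X.X
[OOX/X../X..] O move#3: (1,1):-1/OOX/XO./X..*, (1,2):-1/OOX/X.O/X.., (2,1):-1/OOX/X../XO., (2,2):-1/OOX/X../X.O
[OOX/XO./X..] X move#4: (1,2):+1/OOX/XOX/X..*, (2,1):-1/OOX/XO./XX., (2,2):-1/OOX/XO./X.X
[OOX/XOX/X..] O move#5: (2,1):-1/OOX/XOX/XO.*, (2,2):-1/OOX/XOX/X.O
[OOX/XOX/XO.] X move#6: (2,2):+1/OOX/XOX/XOX*
[OOX/XOX/XOX] end (terminal -1, O#7); searched .OX/.../X.. to 6

value(.OX/.../X.., O) = -1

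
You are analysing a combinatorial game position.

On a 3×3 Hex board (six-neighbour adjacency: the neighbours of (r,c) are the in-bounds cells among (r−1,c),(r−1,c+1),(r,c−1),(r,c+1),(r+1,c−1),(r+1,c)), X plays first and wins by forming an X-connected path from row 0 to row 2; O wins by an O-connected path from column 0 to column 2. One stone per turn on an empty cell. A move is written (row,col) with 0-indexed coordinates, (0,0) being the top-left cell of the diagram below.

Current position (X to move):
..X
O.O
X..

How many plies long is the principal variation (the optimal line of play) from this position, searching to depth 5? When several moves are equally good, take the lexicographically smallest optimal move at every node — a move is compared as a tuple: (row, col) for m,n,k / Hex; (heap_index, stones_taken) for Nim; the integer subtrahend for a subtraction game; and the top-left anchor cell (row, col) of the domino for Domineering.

ply 1, X at ..X/O.O/X.. | (0,0)=-1→X.X/O.O/X..; (0,1)=-1→.XX/O.O/X..; (1,1)=+1→..X/OXO/X..*; (2,1)=-1→..X/O.O/XX.; (2,2)=-1→..X/O.O/X.X
ply 2: ..X/OXO/X.. is terminal -1 (O); from ..X/O.O/X.. depth 5

PV length from [..X/O.O/X..]: 1 ply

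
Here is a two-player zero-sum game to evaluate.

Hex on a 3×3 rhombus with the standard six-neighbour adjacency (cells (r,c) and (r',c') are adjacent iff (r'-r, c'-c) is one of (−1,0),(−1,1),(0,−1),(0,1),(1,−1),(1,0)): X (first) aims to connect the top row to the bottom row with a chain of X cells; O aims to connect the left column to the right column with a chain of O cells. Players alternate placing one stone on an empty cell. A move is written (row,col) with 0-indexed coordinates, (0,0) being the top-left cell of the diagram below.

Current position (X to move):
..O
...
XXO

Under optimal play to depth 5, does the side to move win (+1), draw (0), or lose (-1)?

p1 X@[..O/.../XXO]: (0,0)[X.O/.../XXO]-1 (0,1)[.XO/.../XXO]+1* (1,0)[..O/X../XXO]+1 (1,1)[..O/.X./XXO]-1 (1,2)[..O/..X/XXO]-1
p2 O@[.XO/.../XXO]: (0,0)[OXO/.../XXO]-1* (1,0)[.XO/O../XXO]-1 (1,1)[.XO/.O./XXO]-1 (1,2)[.XO/..O/XXO]-1
p3 X@[OXO/.../XXO]: (1,0)[OXO/X../XXO]+1* (1,1)[OXO/.X./XXO]+1 (1,2)[OXO/..X/XXO]+1
p4 O@[OXO/X../XXO] terminal -1; root [..O/.../XXO] d5

value(..O/.../XXO, X) = +1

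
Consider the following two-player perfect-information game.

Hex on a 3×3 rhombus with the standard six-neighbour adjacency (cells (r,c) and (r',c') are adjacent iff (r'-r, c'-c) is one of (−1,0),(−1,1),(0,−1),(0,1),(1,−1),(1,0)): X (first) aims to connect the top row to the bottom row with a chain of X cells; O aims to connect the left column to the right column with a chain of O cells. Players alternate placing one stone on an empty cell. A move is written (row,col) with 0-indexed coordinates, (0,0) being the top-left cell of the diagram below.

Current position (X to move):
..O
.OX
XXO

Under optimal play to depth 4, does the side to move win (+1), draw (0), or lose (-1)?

value(..O/.OX/XXO, X) = +1

ply 1, X at ..O/.OX/XXO | (0,0)=-1→X.O/.OX/XXO; (0,1)=-1→.XO/.OX/XXO; (1,0)=+1→..O/XOX/XXO*
ply 2, O at ..O/XOX/XXO | (0,0)=-1→O.O/XOX/XXO*; (0,1)=-1→.OO/XOX/XXO
ply 3, X at O.O/XOX/XXO | (0,1)=+1→OXO/XOX/XXO*
ply 4: OXO/XOX/XXO is terminal -1 (O); from ..O/.OX/XXO depth 4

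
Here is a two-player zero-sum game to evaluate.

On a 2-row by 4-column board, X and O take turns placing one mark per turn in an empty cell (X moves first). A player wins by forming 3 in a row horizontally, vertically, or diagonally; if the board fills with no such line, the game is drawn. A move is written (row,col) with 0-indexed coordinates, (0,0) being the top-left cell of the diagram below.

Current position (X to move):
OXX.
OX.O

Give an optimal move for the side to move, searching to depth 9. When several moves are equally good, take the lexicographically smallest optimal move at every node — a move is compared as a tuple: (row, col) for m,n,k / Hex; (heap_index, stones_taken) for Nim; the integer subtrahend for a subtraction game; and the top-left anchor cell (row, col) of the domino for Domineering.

ply 1, X at OXX./OX.O | (0,3)=+1→OXXX/OX.O*; (1,2)=+0→OXX./OXXO
ply 2: OXXX/OX.O is terminal -1 (O); from OXX./OX.O depth 9

X's best at [OXX./OX.O]: (0,3)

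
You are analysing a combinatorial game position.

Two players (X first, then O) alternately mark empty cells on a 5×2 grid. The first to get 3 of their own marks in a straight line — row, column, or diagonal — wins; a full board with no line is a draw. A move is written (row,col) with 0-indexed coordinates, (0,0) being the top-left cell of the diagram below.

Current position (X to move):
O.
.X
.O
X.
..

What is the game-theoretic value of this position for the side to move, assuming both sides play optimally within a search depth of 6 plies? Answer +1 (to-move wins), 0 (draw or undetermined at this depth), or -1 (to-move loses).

value(O./.X/.O/X./.., X) = +1

ply 1, X at O./.X/.O/X./.. | (0,1)=+0→OX/.X/.O/X./..; (1,0)=+0→O./XX/.O/X./..; (2,0)=+1→O./.X/XO/X./..*; (3,1)=+0→O./.X/.O/XX/..; (4,0)=+0→O./.X/.O/X./X.; (4,1)=+0→O./.X/.O/X./.X
ply 2, O at O./.X/XO/X./.. | (0,1)=-1→OO/.X/XO/X./..*; (1,0)=-1→O./OX/XO/X./..; (3,1)=-1→O./.X/XO/XO/..; (4,0)=-1→O./.X/XO/X./O.; (4,1)=-1→O./.X/XO/X./.O
ply 3, X at OO/.X/XO/X./.. | (1,0)=+1→OO/XX/XO/X./..*; (3,1)=+1→OO/.X/XO/XX/..; (4,0)=+1→OO/.X/XO/X./X.; (4,1)=+1→OO/.X/XO/X./.X
ply 4: OO/XX/XO/X./.. is terminal -1 (O); from O./.X/.O/X./.. depth 6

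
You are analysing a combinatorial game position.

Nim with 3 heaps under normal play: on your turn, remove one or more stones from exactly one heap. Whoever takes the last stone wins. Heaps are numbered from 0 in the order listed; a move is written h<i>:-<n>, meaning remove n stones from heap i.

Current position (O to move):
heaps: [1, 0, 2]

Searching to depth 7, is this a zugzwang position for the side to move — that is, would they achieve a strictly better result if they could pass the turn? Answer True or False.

ply 1, O at (1,0,2) | h0:-1=-1→(0,0,2); h2:-1=+1→(1,0,1)*; h2:-2=-1→(1,0,0)
ply 2, X at (1,0,1) | h0:-1=-1→(0,0,1)*; h2:-1=-1→(1,0,0)
ply 3, O at (0,0,1) | h2:-1=+1→(0,0,0)*
ply 4: (0,0,0) is terminal -1 (X); from (1,0,2) depth 7
if O skipped the turn, X would face:
~ ply 1, X at (1,0,2) | h0:-1=-1→(0,0,2); h2:-1=+1→(1,0,1)*; h2:-2=-1→(1,0,0)
~ ply 2, O at (1,0,1) | h0:-1=-1→(0,0,1)*; h2:-1=-1→(1,0,0)
~ ply 3, X at (0,0,1) | h2:-1=+1→(0,0,0)*
~ ply 4: (0,0,0) is terminal -1 (O); from (1,0,2) depth 7
compare (O): move=+1 vs pass=-1

zugzwang((1,0,2), O) = False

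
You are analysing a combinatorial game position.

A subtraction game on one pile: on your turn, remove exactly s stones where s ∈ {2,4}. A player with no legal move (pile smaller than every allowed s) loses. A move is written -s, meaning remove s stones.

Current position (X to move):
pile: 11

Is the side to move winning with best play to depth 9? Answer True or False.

X winning at [11]: True

[11] X move#1: -2:-1/9, -4:+1/7*
[7] O move#2: -2:-1/5*, -4:-1/3
[5] X move#3: -2:-1/3, -4:+1/1*
[1] end (terminal -1, O#4); searched 11 to 9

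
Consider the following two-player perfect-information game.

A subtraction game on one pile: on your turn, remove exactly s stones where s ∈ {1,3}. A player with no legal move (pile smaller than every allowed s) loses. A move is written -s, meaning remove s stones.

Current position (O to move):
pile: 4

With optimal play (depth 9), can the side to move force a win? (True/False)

O winning at [4]: False

ply 1, O at 4 | -1=-1→3*; -3=-1→1
ply 2, X at 3 | -1=+1→2*; -3=+1→0
ply 3, O at 2 | -1=-1→1*
ply 4, X at 1 | -1=+1→0*
ply 5: 0 is terminal -1 (O); from 4 depth 9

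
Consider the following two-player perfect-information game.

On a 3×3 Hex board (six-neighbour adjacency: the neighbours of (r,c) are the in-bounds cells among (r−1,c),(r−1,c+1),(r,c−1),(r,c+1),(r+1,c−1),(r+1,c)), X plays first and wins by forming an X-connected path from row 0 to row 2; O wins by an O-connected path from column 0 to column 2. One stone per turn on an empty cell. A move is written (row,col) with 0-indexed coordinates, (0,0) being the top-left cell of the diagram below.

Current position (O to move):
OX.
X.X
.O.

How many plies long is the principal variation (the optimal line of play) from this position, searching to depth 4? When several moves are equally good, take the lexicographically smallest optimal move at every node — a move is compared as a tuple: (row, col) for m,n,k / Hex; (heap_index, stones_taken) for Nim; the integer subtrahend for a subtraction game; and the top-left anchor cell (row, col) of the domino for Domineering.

[OX./X.X/.O.] O move#1: (0,2):-1/OXO/X.X/.O.*, (1,1):-1/OX./XOX/.O., (2,0):-1/OX./X.X/OO., (2,2):-1/OX./X.X/.OO
[OXO/X.X/.O.] X move#2: (1,1):+1/OXO/XXX/.O.*, (2,0):+1/OXO/X.X/XO., (2,2):+1/OXO/X.X/.OX
[OXO/XXX/.O.] O move#3: (2,0):-1/OXO/XXX/OO.*, (2,2):-1/OXO/XXX/.OO
[OXO/XXX/OO.] X move#4: (2,2):+1/OXO/XXX/OOX*
[OXO/XXX/OOX] end (terminal -1, O#5); searched OX./X.X/.O. to 4

PV length from [OX./X.X/.O.]: 4 plies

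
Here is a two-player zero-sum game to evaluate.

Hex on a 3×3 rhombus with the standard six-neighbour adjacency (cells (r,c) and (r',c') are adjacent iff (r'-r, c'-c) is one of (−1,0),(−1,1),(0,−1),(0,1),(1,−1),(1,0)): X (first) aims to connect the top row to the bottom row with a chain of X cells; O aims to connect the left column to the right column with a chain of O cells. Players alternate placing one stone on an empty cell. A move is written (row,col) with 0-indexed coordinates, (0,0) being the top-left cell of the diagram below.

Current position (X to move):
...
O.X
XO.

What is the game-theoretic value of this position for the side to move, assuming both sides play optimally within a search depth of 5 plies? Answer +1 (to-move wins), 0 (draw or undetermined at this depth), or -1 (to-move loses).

value(.../O.X/XO., X) = +1

[.../O.X/XO.] X move#1: (0,0):-1/X../O.X/XO., (0,1):-1/.X./O.X/XO., (0,2):+1/..X/O.X/XO.*, (1,1):+1/.../OXX/XO., (2,2):-1/.../O.X/XOX
[..X/O.X/XO.] O move#2: (0,0):-1/O.X/O.X/XO.*, (0,1):-1/.OX/O.X/XO., (1,1):-1/..X/OOX/XO., (2,2):-1/..X/O.X/XOO
[O.X/O.X/XO.] X move#3: (0,1):+1/OXX/O.X/XO.*, (1,1):+1/O.X/OXX/XO., (2,2):+1/O.X/O.X/XOX
[OXX/O.X/XO.] O move#4: (1,1):-1/OXX/OOX/XO.*, (2,2):-1/OXX/O.X/XOO
[OXX/OOX/XO.] X move#5: (2,2):+1/OXX/OOX/XOX*
[OXX/OOX/XOX] end (terminal -1, O#6); searched .../O.X/XO. to 5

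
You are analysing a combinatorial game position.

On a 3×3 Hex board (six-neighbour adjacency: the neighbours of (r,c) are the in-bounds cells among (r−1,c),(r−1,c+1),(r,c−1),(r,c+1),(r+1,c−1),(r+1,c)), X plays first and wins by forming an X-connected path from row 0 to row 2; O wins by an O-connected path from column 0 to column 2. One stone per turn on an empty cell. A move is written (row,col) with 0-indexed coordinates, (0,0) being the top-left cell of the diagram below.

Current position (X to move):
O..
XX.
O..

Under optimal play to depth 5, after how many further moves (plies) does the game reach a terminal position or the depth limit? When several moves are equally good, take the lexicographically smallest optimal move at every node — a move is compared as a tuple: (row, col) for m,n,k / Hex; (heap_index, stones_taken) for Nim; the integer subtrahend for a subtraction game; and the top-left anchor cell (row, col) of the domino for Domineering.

ply 1, X at O../XX./O.. | (0,1)=-1→OX./XX./O..; (0,2)=-1→O.X/XX./O..; (1,2)=+1→O../XXX/O..*; (2,1)=+1→O../XX./OX.; (2,2)=+1→O../XX./O.X
ply 2, O at O../XXX/O.. | (0,1)=-1→OO./XXX/O..*; (0,2)=-1→O.O/XXX/O..; (2,1)=-1→O../XXX/OO.; (2,2)=-1→O../XXX/O.O
ply 3, X at OO./XXX/O.. | (0,2)=+1→OOX/XXX/O..*; (2,1)=-1→OO./XXX/OX.; (2,2)=-1→OO./XXX/O.X
ply 4, O at OOX/XXX/O.. | (2,1)=-1→OOX/XXX/OO.*; (2,2)=-1→OOX/XXX/O.O
ply 5, X at OOX/XXX/OO. | (2,2)=+1→OOX/XXX/OOX*
ply 6: OOX/XXX/OOX is terminal -1 (O); from O../XX./O.. depth 5

PV length from [O../XX./O..]: 5 plies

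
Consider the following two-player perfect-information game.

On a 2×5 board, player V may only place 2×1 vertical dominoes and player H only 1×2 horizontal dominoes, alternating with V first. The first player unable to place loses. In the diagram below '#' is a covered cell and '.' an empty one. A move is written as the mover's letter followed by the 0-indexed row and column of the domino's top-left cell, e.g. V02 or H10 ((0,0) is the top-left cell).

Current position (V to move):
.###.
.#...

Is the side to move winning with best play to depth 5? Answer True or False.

ply 1, V at .###./.#... | V00=-1→####./##...; V04=+1→.####/.#..#*
ply 2, H at .####/.#..# | H12=-1→.####/.####*
ply 3, V at .####/.#### | V00=+1→#####/#####*
ply 4: #####/##### is terminal -1 (H); from .###./.#... depth 5

V winning at [.###./.#...]: True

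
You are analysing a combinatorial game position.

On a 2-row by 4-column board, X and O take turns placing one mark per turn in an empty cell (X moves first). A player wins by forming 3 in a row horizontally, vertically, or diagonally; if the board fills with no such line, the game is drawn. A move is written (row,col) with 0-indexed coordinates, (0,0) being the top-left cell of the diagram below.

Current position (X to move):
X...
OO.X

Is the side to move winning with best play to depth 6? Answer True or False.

X winning at [X.../OO.X]: False

p1 X@[X.../OO.X]: (0,1)[XX../OO.X]-1 (0,2)[X.X./OO.X]-1 (0,3)[X..X/OO.X]-1 (1,2)[X.../OOXX]+0*
p2 O@[X.../OOXX]: (0,1)[XO../OOXX]+0* (0,2)[X.O./OOXX]+0 (0,3)[X..O/OOXX]+0
p3 X@[XO../OOXX]: (0,2)[XOX./OOXX]+0* (0,3)[XO.X/OOXX]+0
p4 O@[XOX./OOXX]: (0,3)[XOXO/OOXX]+0*
p5 X@[XOXO/OOXX] terminal +0; root [X.../OO.X] d6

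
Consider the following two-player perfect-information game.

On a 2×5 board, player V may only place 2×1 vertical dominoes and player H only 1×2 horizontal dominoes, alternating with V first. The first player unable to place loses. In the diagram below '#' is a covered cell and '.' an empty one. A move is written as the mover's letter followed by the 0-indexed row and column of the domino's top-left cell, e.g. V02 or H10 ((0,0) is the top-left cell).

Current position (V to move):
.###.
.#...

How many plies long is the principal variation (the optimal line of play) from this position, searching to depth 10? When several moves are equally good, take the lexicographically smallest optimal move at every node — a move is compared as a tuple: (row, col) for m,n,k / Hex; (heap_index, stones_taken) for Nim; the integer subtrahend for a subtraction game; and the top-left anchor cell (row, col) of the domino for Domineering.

[.###./.#...] V move#1: V00:-1/####./##..., V04:+1/.####/.#..#*
[.####/.#..#] H move#2: H12:-1/.####/.####*
[.####/.####] V move#3: V00:+1/#####/#####*
[#####/#####] end (terminal -1, H#4); searched .###./.#... to 10

PV length from [.###./.#...]: 3 plies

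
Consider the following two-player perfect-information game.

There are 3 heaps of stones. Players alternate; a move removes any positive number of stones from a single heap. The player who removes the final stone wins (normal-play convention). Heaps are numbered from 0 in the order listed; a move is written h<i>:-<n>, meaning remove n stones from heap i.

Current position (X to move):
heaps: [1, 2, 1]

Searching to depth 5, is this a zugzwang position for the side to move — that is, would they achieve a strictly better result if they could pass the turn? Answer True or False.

ply 1, X at (1,2,1) | h0:-1=-1→(0,2,1); h1:-1=-1→(1,1,1); h1:-2=+1→(1,0,1)*; h2:-1=-1→(1,2,0)
ply 2, O at (1,0,1) | h0:-1=-1→(0,0,1)*; h2:-1=-1→(1,0,0)
ply 3, X at (0,0,1) | h2:-1=+1→(0,0,0)*
ply 4: (0,0,0) is terminal -1 (O); from (1,2,1) depth 5
pass branch (O moves first from the same position):
  | ply 1, O at (1,2,1) | h0:-1=-1→(0,2,1); h1:-1=-1→(1,1,1); h1:-2=+1→(1,0,1)*; h2:-1=-1→(1,2,0)
  | ply 2, X at (1,0,1) | h0:-1=-1→(0,0,1)*; h2:-1=-1→(1,0,0)
  | ply 3, O at (0,0,1) | h2:-1=+1→(0,0,0)*
  | ply 4: (0,0,0) is terminal -1 (X); from (1,2,1) depth 5
X moving scores +1; X passing scores -1

zugzwang((1,2,1), X) = False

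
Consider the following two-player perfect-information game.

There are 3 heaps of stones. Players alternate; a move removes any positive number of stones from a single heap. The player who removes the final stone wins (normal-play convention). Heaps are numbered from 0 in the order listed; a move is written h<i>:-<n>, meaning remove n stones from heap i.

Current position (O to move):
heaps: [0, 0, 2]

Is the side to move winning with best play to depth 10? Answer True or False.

p1 O@[(0,0,2)]: h2:-1[(0,0,1)]-1 h2:-2[(0,0,0)]+1*
p2 X@[(0,0,0)] terminal -1; root [(0,0,2)] d10

O winning at [(0,0,2)]: True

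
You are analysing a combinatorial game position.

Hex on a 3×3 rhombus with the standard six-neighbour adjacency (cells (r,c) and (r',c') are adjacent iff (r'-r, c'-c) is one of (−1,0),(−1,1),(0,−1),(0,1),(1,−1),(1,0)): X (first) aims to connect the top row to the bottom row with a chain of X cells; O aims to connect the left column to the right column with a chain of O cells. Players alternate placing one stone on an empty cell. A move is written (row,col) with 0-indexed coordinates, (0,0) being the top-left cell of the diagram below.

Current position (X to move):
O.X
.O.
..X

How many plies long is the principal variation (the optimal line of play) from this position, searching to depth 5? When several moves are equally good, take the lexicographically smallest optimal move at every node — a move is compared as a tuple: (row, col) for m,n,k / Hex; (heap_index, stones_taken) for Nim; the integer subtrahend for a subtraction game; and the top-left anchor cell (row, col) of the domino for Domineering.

PV length from [O.X/.O./..X]: 1 ply

p1 X@[O.X/.O./..X]: (0,1)[OXX/.O./..X]-1 (1,0)[O.X/XO./..X]-1 (1,2)[O.X/.OX/..X]+1* (2,0)[O.X/.O./X.X]-1 (2,1)[O.X/.O./.XX]-1
p2 O@[O.X/.OX/..X] terminal -1; root [O.X/.O./..X] d5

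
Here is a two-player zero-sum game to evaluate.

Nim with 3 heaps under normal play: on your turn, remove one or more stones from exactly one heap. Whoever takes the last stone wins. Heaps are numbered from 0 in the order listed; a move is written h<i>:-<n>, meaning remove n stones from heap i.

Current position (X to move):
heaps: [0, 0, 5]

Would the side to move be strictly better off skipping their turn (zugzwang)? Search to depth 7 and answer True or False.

ply 1, X at (0,0,5) | h2:-1=-1→(0,0,4); h2:-2=-1→(0,0,3); h2:-3=-1→(0,0,2); h2:-4=-1→(0,0,1); h2:-5=+1→(0,0,0)*
ply 2: (0,0,0) is terminal -1 (O); from (0,0,5) depth 7
if X skipped the turn, O would face:
~ ply 1, O at (0,0,5) | h2:-1=-1→(0,0,4); h2:-2=-1→(0,0,3); h2:-3=-1→(0,0,2); h2:-4=-1→(0,0,1); h2:-5=+1→(0,0,0)*
~ ply 2: (0,0,0) is terminal -1 (X); from (0,0,5) depth 7
compare (X): move=+1 vs pass=-1

zugzwang((0,0,5), X) = False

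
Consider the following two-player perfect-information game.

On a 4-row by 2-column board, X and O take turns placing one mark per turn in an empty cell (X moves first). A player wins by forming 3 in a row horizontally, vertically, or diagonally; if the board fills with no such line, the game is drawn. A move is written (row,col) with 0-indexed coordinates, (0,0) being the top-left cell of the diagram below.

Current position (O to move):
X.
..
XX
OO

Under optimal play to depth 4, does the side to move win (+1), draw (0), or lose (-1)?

ply 1, O at X./../XX/OO | (0,1)=-1→XO/../XX/OO; (1,0)=+0→X./O./XX/OO*; (1,1)=-1→X./.O/XX/OO
ply 2, X at X./O./XX/OO | (0,1)=+0→XX/O./XX/OO*; (1,1)=+0→X./OX/XX/OO
ply 3, O at XX/O./XX/OO | (1,1)=+0→XX/OO/XX/OO*
ply 4: XX/OO/XX/OO is terminal +0 (X); from X./../XX/OO depth 4

value(X./../XX/OO, O) = 0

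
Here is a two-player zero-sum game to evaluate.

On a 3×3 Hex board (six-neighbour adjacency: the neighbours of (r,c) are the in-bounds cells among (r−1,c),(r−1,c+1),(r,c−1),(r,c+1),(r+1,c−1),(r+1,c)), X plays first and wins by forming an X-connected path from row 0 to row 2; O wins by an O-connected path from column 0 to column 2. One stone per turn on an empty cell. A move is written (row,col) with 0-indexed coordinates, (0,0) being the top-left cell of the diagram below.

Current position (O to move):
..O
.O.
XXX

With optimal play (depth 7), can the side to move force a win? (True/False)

O winning at [..O/.O./XXX]: True

ply 1, O at ..O/.O./XXX | (0,0)=+1→O.O/.O./XXX*; (0,1)=+1→.OO/.O./XXX; (1,0)=+1→..O/OO./XXX; (1,2)=-1→..O/.OO/XXX
ply 2, X at O.O/.O./XXX | (0,1)=-1→OXO/.O./XXX*; (1,0)=-1→O.O/XO./XXX; (1,2)=-1→O.O/.OX/XXX
ply 3, O at OXO/.O./XXX | (1,0)=+1→OXO/OO./XXX*; (1,2)=-1→OXO/.OO/XXX
ply 4: OXO/OO./XXX is terminal -1 (X); from ..O/.O./XXX depth 7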